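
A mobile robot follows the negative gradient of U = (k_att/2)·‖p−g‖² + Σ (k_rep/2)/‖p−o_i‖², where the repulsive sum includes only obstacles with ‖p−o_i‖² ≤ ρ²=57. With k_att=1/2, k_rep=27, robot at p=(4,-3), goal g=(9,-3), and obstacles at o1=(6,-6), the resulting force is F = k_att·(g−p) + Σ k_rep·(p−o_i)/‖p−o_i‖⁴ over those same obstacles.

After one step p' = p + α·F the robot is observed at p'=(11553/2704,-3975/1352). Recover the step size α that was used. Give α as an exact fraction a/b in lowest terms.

α = 1/8

F_att = 1/2·(g−p) = 1/2·(5,0) = (2.5000,0.0000)
o1: d²=13 ≤ ρ²=57; F_rep = 27·(-2,3)/13² = (-0.3195,0.4793)
F = F_att + ΣF_rep = (2.1805,0.4793)
Δp = p'−p = (0.2726,0.0599); α = Δx/Fx = (737/2704) / (737/338) = 1/8
check: Δy/Fy = (81/1352) / (81/169) = 1/8 ✓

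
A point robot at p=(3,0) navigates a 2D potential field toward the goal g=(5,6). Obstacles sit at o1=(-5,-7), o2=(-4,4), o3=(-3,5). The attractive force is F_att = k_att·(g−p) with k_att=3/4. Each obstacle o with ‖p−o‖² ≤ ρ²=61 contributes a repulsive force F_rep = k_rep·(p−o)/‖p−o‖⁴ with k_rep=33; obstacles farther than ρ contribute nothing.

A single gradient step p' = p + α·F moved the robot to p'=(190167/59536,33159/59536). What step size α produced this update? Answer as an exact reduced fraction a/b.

α = 1/8

F_att = 3/4·(g−p) = 3/4·(2,6) = (1.5000,4.5000)
o1: d²=113 > ρ²=61 → inactive
o2: d²=65 > ρ²=61 → inactive
o3: d²=61 ≤ ρ²=61; F_rep = 33·(6,-5)/61² = (0.0532,-0.0443)
F = F_att + ΣF_rep = (1.5532,4.4557)
Δp = p'−p = (0.1942,0.5570); α = Δx/Fx = (11559/59536) / (11559/7442) = 1/8
check: Δy/Fy = (33159/59536) / (33159/7442) = 1/8 ✓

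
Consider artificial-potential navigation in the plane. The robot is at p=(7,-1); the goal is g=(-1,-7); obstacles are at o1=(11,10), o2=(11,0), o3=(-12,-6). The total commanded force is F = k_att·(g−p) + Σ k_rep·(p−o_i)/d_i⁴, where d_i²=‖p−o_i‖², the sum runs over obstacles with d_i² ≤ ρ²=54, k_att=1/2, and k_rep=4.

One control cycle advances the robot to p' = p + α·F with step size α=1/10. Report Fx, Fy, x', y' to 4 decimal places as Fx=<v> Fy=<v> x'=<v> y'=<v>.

F_att = 1/2·(g−p) = 1/2·(-8,-6) = (-4.0000,-3.0000)
o1: d²=137 > ρ²=54 → inactive
o2: d²=17 ≤ ρ²=54; F_rep = 4·(-4,-1)/17² = (-0.0554,-0.0138)
o3: d²=386 > ρ²=54 → inactive
F = F_att + ΣF_rep = (-4.0554,-3.0138)
p' = p + 1/10·F = (6.5945,-1.3014)

Fx=-4.0554 Fy=-3.0138 x'=6.5945 y'=-1.3014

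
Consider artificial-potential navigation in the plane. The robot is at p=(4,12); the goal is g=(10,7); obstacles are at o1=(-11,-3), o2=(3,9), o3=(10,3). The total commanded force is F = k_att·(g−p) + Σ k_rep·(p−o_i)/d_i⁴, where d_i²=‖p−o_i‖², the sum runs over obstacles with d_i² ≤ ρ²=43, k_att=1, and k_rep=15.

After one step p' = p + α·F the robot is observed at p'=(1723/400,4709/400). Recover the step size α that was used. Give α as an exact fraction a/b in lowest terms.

α = 1/20

F_att = 1·(g−p) = 1·(6,-5) = (6.0000,-5.0000)
o1: d²=450 > ρ²=43 → inactive
o2: d²=10 ≤ ρ²=43; F_rep = 15·(1,3)/10² = (0.1500,0.4500)
o3: d²=117 > ρ²=43 → inactive
F = F_att + ΣF_rep = (6.1500,-4.5500)
Δp = p'−p = (0.3075,-0.2275); α = Δx/Fx = (123/400) / (123/20) = 1/20
check: Δy/Fy = (-91/400) / (-91/20) = 1/20 ✓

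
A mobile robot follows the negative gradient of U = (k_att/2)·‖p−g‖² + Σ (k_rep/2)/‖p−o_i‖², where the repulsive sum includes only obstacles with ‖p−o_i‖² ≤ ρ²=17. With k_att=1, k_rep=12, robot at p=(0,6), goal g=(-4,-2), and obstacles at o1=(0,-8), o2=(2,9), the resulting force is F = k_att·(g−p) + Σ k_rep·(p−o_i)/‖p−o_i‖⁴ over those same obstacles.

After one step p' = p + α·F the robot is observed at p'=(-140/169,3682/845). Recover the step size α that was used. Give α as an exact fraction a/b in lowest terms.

α = 1/5

F_att = 1·(g−p) = 1·(-4,-8) = (-4.0000,-8.0000)
o1: d²=196 > ρ²=17 → inactive
o2: d²=13 ≤ ρ²=17; F_rep = 12·(-2,-3)/13² = (-0.1420,-0.2130)
F = F_att + ΣF_rep = (-4.1420,-8.2130)
Δp = p'−p = (-0.8284,-1.6426); α = Δx/Fx = (-140/169) / (-700/169) = 1/5
check: Δy/Fy = (-1388/845) / (-1388/169) = 1/5 ✓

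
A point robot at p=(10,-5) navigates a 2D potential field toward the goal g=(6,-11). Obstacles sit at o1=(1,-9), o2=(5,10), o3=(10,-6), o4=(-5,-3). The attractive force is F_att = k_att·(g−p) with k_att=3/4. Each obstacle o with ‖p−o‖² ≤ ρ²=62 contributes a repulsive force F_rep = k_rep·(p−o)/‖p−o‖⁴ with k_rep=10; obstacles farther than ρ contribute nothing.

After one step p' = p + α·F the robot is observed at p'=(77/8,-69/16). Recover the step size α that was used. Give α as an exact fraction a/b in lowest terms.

F_att = 3/4·(g−p) = 3/4·(-4,-6) = (-3.0000,-4.5000)
o1: d²=97 > ρ²=62 → inactive
o2: d²=250 > ρ²=62 → inactive
o3: d²=1 ≤ ρ²=62; F_rep = 10·(0,1)/1² = (0.0000,10.0000)
o4: d²=229 > ρ²=62 → inactive
F = F_att + ΣF_rep = (-3.0000,5.5000)
Δp = p'−p = (-0.3750,0.6875); α = Δx/Fx = (-3/8) / (-3) = 1/8
check: Δy/Fy = (11/16) / (11/2) = 1/8 ✓

α = 1/8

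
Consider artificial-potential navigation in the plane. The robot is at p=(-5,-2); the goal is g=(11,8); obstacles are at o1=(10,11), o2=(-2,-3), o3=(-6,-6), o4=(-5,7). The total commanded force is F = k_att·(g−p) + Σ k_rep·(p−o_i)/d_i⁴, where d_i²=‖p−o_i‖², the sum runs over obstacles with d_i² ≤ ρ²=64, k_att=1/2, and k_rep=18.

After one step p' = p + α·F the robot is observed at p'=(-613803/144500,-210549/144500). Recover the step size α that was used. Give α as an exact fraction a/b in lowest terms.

F_att = 1/2·(g−p) = 1/2·(16,10) = (8.0000,5.0000)
o1: d²=394 > ρ²=64 → inactive
o2: d²=10 ≤ ρ²=64; F_rep = 18·(-3,1)/10² = (-0.5400,0.1800)
o3: d²=17 ≤ ρ²=64; F_rep = 18·(1,4)/17² = (0.0623,0.2491)
o4: d²=81 > ρ²=64 → inactive
F = F_att + ΣF_rep = (7.5223,5.4291)
Δp = p'−p = (0.7522,0.5429); α = Δx/Fx = (108697/144500) / (108697/14450) = 1/10
check: Δy/Fy = (78451/144500) / (78451/14450) = 1/10 ✓

α = 1/10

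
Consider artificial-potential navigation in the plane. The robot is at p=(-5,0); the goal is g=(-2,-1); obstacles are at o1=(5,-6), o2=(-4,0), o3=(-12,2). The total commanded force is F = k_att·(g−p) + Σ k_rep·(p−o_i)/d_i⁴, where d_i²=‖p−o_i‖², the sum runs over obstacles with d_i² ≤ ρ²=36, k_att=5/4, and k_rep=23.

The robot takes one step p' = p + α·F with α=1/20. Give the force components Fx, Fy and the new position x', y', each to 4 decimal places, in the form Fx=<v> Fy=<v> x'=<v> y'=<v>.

F_att = 5/4·(g−p) = 5/4·(3,-1) = (3.7500,-1.2500)
o1: d²=136 > ρ²=36 → inactive
o2: d²=1 ≤ ρ²=36; F_rep = 23·(-1,0)/1² = (-23.0000,0.0000)
o3: d²=53 > ρ²=36 → inactive
F = F_att + ΣF_rep = (-19.2500,-1.2500)
p' = p + 1/20·F = (-5.9625,-0.0625)

Fx=-19.2500 Fy=-1.2500 x'=-5.9625 y'=-0.0625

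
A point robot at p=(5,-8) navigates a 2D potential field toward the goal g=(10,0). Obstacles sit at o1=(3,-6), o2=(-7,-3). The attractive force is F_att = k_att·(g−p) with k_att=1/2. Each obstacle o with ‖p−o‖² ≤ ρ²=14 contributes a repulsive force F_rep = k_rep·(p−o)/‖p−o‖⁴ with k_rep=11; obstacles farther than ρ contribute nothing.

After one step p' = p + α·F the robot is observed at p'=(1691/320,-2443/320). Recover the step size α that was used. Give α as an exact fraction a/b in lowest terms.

α = 1/10

F_att = 1/2·(g−p) = 1/2·(5,8) = (2.5000,4.0000)
o1: d²=8 ≤ ρ²=14; F_rep = 11·(2,-2)/8² = (0.3438,-0.3438)
o2: d²=169 > ρ²=14 → inactive
F = F_att + ΣF_rep = (2.8438,3.6562)
Δp = p'−p = (0.2844,0.3656); α = Δx/Fx = (91/320) / (91/32) = 1/10
check: Δy/Fy = (117/320) / (117/32) = 1/10 ✓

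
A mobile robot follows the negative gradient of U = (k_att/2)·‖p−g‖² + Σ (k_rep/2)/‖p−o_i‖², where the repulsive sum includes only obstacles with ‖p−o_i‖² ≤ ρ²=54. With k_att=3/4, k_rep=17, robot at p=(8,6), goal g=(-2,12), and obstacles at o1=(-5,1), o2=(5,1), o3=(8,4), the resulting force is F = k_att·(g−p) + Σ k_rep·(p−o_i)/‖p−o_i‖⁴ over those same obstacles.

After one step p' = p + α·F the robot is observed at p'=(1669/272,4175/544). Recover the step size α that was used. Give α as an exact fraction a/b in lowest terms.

F_att = 3/4·(g−p) = 3/4·(-10,6) = (-7.5000,4.5000)
o1: d²=194 > ρ²=54 → inactive
o2: d²=34 ≤ ρ²=54; F_rep = 17·(3,5)/34² = (0.0441,0.0735)
o3: d²=4 ≤ ρ²=54; F_rep = 17·(0,2)/4² = (0.0000,2.1250)
F = F_att + ΣF_rep = (-7.4559,6.6985)
Δp = p'−p = (-1.8640,1.6746); α = Δx/Fx = (-507/272) / (-507/68) = 1/4
check: Δy/Fy = (911/544) / (911/136) = 1/4 ✓

α = 1/4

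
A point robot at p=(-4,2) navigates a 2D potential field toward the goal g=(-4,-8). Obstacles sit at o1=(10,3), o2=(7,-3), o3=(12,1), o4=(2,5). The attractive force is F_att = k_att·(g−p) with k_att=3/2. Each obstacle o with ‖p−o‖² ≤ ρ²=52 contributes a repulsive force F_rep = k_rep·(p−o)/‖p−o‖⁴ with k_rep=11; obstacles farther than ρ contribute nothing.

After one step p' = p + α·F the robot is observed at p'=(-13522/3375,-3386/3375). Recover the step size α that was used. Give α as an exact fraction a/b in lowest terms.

F_att = 3/2·(g−p) = 3/2·(0,-10) = (0.0000,-15.0000)
o1: d²=197 > ρ²=52 → inactive
o2: d²=146 > ρ²=52 → inactive
o3: d²=257 > ρ²=52 → inactive
o4: d²=45 ≤ ρ²=52; F_rep = 11·(-6,-3)/45² = (-0.0326,-0.0163)
F = F_att + ΣF_rep = (-0.0326,-15.0163)
Δp = p'−p = (-0.0065,-3.0033); α = Δx/Fx = (-22/3375) / (-22/675) = 1/5
check: Δy/Fy = (-10136/3375) / (-10136/675) = 1/5 ✓

α = 1/5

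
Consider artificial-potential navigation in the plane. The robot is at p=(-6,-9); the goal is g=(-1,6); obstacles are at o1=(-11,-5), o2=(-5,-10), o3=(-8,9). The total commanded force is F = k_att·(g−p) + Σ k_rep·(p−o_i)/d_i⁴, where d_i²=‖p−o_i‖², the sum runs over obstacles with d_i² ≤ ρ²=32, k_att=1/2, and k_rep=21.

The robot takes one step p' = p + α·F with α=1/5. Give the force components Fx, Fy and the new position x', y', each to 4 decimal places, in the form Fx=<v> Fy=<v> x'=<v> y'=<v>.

F_att = 1/2·(g−p) = 1/2·(5,15) = (2.5000,7.5000)
o1: d²=41 > ρ²=32 → inactive
o2: d²=2 ≤ ρ²=32; F_rep = 21·(-1,1)/2² = (-5.2500,5.2500)
o3: d²=328 > ρ²=32 → inactive
F = F_att + ΣF_rep = (-2.7500,12.7500)
p' = p + 1/5·F = (-6.5500,-6.4500)

Fx=-2.7500 Fy=12.7500 x'=-6.5500 y'=-6.4500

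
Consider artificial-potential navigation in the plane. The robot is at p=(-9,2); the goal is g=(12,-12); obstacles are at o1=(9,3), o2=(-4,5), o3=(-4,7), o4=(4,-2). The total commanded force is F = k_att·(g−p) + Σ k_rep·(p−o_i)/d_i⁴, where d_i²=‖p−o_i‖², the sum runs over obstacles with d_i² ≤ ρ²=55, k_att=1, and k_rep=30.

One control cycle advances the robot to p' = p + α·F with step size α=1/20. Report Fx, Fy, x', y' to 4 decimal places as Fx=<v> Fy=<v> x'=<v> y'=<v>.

Fx=20.8102 Fy=-14.1379 x'=-7.9595 y'=1.2931

F_att = 1·(g−p) = 1·(21,-14) = (21.0000,-14.0000)
o1: d²=325 > ρ²=55 → inactive
o2: d²=34 ≤ ρ²=55; F_rep = 30·(-5,-3)/34² = (-0.1298,-0.0779)
o3: d²=50 ≤ ρ²=55; F_rep = 30·(-5,-5)/50² = (-0.0600,-0.0600)
o4: d²=185 > ρ²=55 → inactive
F = F_att + ΣF_rep = (20.8102,-14.1379)
p' = p + 1/20·F = (-7.9595,1.2931)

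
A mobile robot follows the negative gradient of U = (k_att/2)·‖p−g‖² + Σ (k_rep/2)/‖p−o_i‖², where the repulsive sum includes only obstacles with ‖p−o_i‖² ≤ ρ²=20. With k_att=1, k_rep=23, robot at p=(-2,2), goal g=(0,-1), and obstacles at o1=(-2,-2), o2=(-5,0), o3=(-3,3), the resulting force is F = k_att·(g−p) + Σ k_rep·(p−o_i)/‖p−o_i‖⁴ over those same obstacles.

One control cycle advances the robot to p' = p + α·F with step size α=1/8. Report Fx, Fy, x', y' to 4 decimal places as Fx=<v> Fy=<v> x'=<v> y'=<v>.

Fx=8.1583 Fy=-8.1184 x'=-0.9802 y'=0.9852

F_att = 1·(g−p) = 1·(2,-3) = (2.0000,-3.0000)
o1: d²=16 ≤ ρ²=20; F_rep = 23·(0,4)/16² = (0.0000,0.3594)
o2: d²=13 ≤ ρ²=20; F_rep = 23·(3,2)/13² = (0.4083,0.2722)
o3: d²=2 ≤ ρ²=20; F_rep = 23·(1,-1)/2² = (5.7500,-5.7500)
F = F_att + ΣF_rep = (8.1583,-8.1184)
p' = p + 1/8·F = (-0.9802,0.9852)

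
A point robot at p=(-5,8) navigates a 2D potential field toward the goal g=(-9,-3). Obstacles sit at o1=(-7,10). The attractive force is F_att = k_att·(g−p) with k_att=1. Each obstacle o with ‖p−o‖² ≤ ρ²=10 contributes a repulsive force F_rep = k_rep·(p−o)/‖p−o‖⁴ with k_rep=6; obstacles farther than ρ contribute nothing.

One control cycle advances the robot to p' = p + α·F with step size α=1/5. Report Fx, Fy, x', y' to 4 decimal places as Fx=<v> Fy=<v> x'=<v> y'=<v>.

Fx=-3.8125 Fy=-11.1875 x'=-5.7625 y'=5.7625

F_att = 1·(g−p) = 1·(-4,-11) = (-4.0000,-11.0000)
o1: d²=8 ≤ ρ²=10; F_rep = 6·(2,-2)/8² = (0.1875,-0.1875)
F = F_att + ΣF_rep = (-3.8125,-11.1875)
p' = p + 1/5·F = (-5.7625,5.7625)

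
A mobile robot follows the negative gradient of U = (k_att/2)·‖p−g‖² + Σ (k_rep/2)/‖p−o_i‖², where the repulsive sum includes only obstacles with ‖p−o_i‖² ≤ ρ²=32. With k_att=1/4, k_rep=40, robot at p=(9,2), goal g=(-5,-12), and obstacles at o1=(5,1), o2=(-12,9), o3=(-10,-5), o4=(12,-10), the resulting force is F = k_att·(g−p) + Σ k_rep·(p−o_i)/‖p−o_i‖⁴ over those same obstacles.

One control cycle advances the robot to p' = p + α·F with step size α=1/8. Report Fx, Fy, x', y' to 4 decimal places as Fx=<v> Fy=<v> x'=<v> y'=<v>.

F_att = 1/4·(g−p) = 1/4·(-14,-14) = (-3.5000,-3.5000)
o1: d²=17 ≤ ρ²=32; F_rep = 40·(4,1)/17² = (0.5536,0.1384)
o2: d²=490 > ρ²=32 → inactive
o3: d²=410 > ρ²=32 → inactive
o4: d²=153 > ρ²=32 → inactive
F = F_att + ΣF_rep = (-2.9464,-3.3616)
p' = p + 1/8·F = (8.6317,1.5798)

Fx=-2.9464 Fy=-3.3616 x'=8.6317 y'=1.5798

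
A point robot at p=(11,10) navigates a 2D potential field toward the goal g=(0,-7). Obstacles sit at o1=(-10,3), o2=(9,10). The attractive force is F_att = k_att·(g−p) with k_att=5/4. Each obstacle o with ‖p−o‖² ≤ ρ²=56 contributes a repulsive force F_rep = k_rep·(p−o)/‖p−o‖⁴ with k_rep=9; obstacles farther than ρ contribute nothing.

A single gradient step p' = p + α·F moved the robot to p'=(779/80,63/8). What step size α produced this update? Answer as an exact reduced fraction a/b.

α = 1/10

F_att = 5/4·(g−p) = 5/4·(-11,-17) = (-13.7500,-21.2500)
o1: d²=490 > ρ²=56 → inactive
o2: d²=4 ≤ ρ²=56; F_rep = 9·(2,0)/4² = (1.1250,0.0000)
F = F_att + ΣF_rep = (-12.6250,-21.2500)
Δp = p'−p = (-1.2625,-2.1250); α = Δx/Fx = (-101/80) / (-101/8) = 1/10
check: Δy/Fy = (-17/8) / (-85/4) = 1/10 ✓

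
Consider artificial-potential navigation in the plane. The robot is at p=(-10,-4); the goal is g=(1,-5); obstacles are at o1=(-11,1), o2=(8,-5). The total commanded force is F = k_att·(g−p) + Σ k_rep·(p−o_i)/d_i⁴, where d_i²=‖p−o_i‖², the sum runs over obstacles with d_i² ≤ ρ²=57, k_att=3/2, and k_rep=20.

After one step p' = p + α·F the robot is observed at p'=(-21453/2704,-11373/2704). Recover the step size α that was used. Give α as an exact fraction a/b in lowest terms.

F_att = 3/2·(g−p) = 3/2·(11,-1) = (16.5000,-1.5000)
o1: d²=26 ≤ ρ²=57; F_rep = 20·(1,-5)/26² = (0.0296,-0.1479)
o2: d²=325 > ρ²=57 → inactive
F = F_att + ΣF_rep = (16.5296,-1.6479)
Δp = p'−p = (2.0662,-0.2060); α = Δx/Fx = (5587/2704) / (5587/338) = 1/8
check: Δy/Fy = (-557/2704) / (-557/338) = 1/8 ✓

α = 1/8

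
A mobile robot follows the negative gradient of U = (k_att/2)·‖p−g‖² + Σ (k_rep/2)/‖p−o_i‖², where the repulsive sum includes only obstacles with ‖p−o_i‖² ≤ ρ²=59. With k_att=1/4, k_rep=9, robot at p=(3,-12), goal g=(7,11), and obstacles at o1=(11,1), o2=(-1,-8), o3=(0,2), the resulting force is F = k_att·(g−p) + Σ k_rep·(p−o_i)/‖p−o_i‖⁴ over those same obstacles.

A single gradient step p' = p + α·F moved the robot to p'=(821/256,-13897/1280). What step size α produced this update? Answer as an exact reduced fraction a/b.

F_att = 1/4·(g−p) = 1/4·(4,23) = (1.0000,5.7500)
o1: d²=233 > ρ²=59 → inactive
o2: d²=32 ≤ ρ²=59; F_rep = 9·(4,-4)/32² = (0.0352,-0.0352)
o3: d²=205 > ρ²=59 → inactive
F = F_att + ΣF_rep = (1.0352,5.7148)
Δp = p'−p = (0.2070,1.1430); α = Δx/Fx = (53/256) / (265/256) = 1/5
check: Δy/Fy = (1463/1280) / (1463/256) = 1/5 ✓

α = 1/5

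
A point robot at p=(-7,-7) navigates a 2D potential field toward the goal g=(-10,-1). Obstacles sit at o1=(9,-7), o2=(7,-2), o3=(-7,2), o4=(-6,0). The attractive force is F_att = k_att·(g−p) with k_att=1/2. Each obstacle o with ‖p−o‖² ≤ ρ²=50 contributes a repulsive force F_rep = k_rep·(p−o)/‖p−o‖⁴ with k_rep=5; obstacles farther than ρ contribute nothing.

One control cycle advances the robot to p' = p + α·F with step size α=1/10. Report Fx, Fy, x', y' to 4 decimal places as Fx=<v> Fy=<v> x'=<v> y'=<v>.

Fx=-1.5020 Fy=2.9860 x'=-7.1502 y'=-6.7014

F_att = 1/2·(g−p) = 1/2·(-3,6) = (-1.5000,3.0000)
o1: d²=256 > ρ²=50 → inactive
o2: d²=221 > ρ²=50 → inactive
o3: d²=81 > ρ²=50 → inactive
o4: d²=50 ≤ ρ²=50; F_rep = 5·(-1,-7)/50² = (-0.0020,-0.0140)
F = F_att + ΣF_rep = (-1.5020,2.9860)
p' = p + 1/10·F = (-7.1502,-6.7014)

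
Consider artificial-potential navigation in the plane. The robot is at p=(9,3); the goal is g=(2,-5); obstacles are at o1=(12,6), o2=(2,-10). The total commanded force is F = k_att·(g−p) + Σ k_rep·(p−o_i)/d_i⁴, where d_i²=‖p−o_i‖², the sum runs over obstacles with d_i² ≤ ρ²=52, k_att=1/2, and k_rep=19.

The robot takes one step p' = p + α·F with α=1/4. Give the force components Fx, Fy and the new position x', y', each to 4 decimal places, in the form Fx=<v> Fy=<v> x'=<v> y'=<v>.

F_att = 1/2·(g−p) = 1/2·(-7,-8) = (-3.5000,-4.0000)
o1: d²=18 ≤ ρ²=52; F_rep = 19·(-3,-3)/18² = (-0.1759,-0.1759)
o2: d²=218 > ρ²=52 → inactive
F = F_att + ΣF_rep = (-3.6759,-4.1759)
p' = p + 1/4·F = (8.0810,1.9560)

Fx=-3.6759 Fy=-4.1759 x'=8.0810 y'=1.9560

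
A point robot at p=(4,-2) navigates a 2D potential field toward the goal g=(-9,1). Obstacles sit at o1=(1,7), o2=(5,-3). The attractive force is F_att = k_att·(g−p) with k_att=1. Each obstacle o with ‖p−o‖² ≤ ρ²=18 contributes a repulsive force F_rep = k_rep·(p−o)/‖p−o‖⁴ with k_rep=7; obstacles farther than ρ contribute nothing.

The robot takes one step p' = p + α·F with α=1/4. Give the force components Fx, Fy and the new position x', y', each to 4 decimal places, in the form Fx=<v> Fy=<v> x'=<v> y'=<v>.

Fx=-14.7500 Fy=4.7500 x'=0.3125 y'=-0.8125

F_att = 1·(g−p) = 1·(-13,3) = (-13.0000,3.0000)
o1: d²=90 > ρ²=18 → inactive
o2: d²=2 ≤ ρ²=18; F_rep = 7·(-1,1)/2² = (-1.7500,1.7500)
F = F_att + ΣF_rep = (-14.7500,4.7500)
p' = p + 1/4·F = (0.3125,-0.8125)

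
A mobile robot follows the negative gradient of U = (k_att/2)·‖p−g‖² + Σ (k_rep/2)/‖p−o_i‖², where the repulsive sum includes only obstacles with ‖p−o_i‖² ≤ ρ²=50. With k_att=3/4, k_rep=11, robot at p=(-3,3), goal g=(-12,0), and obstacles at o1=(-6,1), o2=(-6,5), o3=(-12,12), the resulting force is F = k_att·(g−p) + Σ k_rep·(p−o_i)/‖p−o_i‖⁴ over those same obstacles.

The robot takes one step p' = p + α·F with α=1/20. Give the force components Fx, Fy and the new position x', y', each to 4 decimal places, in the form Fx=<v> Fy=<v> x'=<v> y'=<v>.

F_att = 3/4·(g−p) = 3/4·(-9,-3) = (-6.7500,-2.2500)
o1: d²=13 ≤ ρ²=50; F_rep = 11·(3,2)/13² = (0.1953,0.1302)
o2: d²=13 ≤ ρ²=50; F_rep = 11·(3,-2)/13² = (0.1953,-0.1302)
o3: d²=162 > ρ²=50 → inactive
F = F_att + ΣF_rep = (-6.3595,-2.2500)
p' = p + 1/20·F = (-3.3180,2.8875)

Fx=-6.3595 Fy=-2.2500 x'=-3.3180 y'=2.8875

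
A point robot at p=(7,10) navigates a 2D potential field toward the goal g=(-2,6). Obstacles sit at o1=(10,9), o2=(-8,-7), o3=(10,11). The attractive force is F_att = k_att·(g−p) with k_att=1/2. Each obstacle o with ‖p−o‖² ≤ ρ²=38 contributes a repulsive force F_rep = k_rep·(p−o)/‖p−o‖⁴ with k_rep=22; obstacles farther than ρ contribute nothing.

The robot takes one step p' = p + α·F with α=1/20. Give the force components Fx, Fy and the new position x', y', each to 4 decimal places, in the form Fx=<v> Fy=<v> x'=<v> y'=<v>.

F_att = 1/2·(g−p) = 1/2·(-9,-4) = (-4.5000,-2.0000)
o1: d²=10 ≤ ρ²=38; F_rep = 22·(-3,1)/10² = (-0.6600,0.2200)
o2: d²=514 > ρ²=38 → inactive
o3: d²=10 ≤ ρ²=38; F_rep = 22·(-3,-1)/10² = (-0.6600,-0.2200)
F = F_att + ΣF_rep = (-5.8200,-2.0000)
p' = p + 1/20·F = (6.7090,9.9000)

Fx=-5.8200 Fy=-2.0000 x'=6.7090 y'=9.9000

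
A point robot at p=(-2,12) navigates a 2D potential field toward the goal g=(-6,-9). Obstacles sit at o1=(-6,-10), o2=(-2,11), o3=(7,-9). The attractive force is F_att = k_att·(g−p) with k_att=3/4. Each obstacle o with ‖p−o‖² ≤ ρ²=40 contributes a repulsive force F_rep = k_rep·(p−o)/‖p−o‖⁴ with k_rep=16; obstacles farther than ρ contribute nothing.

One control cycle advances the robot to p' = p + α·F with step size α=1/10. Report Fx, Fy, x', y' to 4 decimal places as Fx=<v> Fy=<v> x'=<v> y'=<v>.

F_att = 3/4·(g−p) = 3/4·(-4,-21) = (-3.0000,-15.7500)
o1: d²=500 > ρ²=40 → inactive
o2: d²=1 ≤ ρ²=40; F_rep = 16·(0,1)/1² = (0.0000,16.0000)
o3: d²=522 > ρ²=40 → inactive
F = F_att + ΣF_rep = (-3.0000,0.2500)
p' = p + 1/10·F = (-2.3000,12.0250)

Fx=-3.0000 Fy=0.2500 x'=-2.3000 y'=12.0250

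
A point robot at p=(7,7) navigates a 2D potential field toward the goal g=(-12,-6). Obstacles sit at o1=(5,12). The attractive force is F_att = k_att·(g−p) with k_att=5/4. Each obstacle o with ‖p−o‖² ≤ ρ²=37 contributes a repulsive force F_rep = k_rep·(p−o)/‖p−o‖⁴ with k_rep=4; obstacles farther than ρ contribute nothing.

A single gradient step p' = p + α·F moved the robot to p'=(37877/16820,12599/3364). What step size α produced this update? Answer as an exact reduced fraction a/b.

α = 1/5

F_att = 5/4·(g−p) = 5/4·(-19,-13) = (-23.7500,-16.2500)
o1: d²=29 ≤ ρ²=37; F_rep = 4·(2,-5)/29² = (0.0095,-0.0238)
F = F_att + ΣF_rep = (-23.7405,-16.2738)
Δp = p'−p = (-4.7481,-3.2548); α = Δx/Fx = (-79863/16820) / (-79863/3364) = 1/5
check: Δy/Fy = (-10949/3364) / (-54745/3364) = 1/5 ✓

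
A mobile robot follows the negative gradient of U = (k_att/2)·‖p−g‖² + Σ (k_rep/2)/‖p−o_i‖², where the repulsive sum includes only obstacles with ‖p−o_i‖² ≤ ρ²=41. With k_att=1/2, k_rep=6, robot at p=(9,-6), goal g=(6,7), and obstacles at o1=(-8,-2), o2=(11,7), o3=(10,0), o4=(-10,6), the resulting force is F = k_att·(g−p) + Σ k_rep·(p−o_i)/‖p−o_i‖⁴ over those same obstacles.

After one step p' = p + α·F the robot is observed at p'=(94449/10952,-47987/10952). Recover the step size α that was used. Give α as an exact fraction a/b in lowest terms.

α = 1/4

F_att = 1/2·(g−p) = 1/2·(-3,13) = (-1.5000,6.5000)
o1: d²=305 > ρ²=41 → inactive
o2: d²=173 > ρ²=41 → inactive
o3: d²=37 ≤ ρ²=41; F_rep = 6·(-1,-6)/37² = (-0.0044,-0.0263)
o4: d²=505 > ρ²=41 → inactive
F = F_att + ΣF_rep = (-1.5044,6.4737)
Δp = p'−p = (-0.3761,1.6184); α = Δx/Fx = (-4119/10952) / (-4119/2738) = 1/4
check: Δy/Fy = (17725/10952) / (17725/2738) = 1/4 ✓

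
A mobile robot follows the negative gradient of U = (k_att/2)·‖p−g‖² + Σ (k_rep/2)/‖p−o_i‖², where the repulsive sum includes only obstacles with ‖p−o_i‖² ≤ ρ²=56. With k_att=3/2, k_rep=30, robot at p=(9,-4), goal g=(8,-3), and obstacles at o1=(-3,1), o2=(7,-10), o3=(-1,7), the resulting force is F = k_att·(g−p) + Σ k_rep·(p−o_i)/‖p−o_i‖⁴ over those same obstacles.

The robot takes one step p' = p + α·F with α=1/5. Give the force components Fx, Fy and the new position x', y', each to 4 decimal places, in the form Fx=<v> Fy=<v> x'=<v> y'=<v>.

F_att = 3/2·(g−p) = 3/2·(-1,1) = (-1.5000,1.5000)
o1: d²=169 > ρ²=56 → inactive
o2: d²=40 ≤ ρ²=56; F_rep = 30·(2,6)/40² = (0.0375,0.1125)
o3: d²=221 > ρ²=56 → inactive
F = F_att + ΣF_rep = (-1.4625,1.6125)
p' = p + 1/5·F = (8.7075,-3.6775)

Fx=-1.4625 Fy=1.6125 x'=8.7075 y'=-3.6775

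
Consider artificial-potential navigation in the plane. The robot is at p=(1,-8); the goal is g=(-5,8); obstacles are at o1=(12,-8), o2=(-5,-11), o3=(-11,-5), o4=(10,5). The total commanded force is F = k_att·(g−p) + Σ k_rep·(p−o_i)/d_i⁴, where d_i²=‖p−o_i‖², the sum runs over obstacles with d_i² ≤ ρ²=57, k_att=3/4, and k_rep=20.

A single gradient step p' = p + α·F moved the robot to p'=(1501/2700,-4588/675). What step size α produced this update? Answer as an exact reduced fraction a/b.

F_att = 3/4·(g−p) = 3/4·(-6,16) = (-4.5000,12.0000)
o1: d²=121 > ρ²=57 → inactive
o2: d²=45 ≤ ρ²=57; F_rep = 20·(6,3)/45² = (0.0593,0.0296)
o3: d²=153 > ρ²=57 → inactive
o4: d²=250 > ρ²=57 → inactive
F = F_att + ΣF_rep = (-4.4407,12.0296)
Δp = p'−p = (-0.4441,1.2030); α = Δx/Fx = (-1199/2700) / (-1199/270) = 1/10
check: Δy/Fy = (812/675) / (1624/135) = 1/10 ✓

α = 1/10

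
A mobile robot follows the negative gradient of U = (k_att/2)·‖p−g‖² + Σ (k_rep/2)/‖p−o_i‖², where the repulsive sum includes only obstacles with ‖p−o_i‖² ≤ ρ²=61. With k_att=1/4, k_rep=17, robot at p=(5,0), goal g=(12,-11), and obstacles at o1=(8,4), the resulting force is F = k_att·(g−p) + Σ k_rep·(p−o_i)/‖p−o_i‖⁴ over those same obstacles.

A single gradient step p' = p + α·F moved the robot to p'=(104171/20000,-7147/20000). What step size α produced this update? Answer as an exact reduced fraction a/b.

α = 1/8

F_att = 1/4·(g−p) = 1/4·(7,-11) = (1.7500,-2.7500)
o1: d²=25 ≤ ρ²=61; F_rep = 17·(-3,-4)/25² = (-0.0816,-0.1088)
F = F_att + ΣF_rep = (1.6684,-2.8588)
Δp = p'−p = (0.2086,-0.3574); α = Δx/Fx = (4171/20000) / (4171/2500) = 1/8
check: Δy/Fy = (-7147/20000) / (-7147/2500) = 1/8 ✓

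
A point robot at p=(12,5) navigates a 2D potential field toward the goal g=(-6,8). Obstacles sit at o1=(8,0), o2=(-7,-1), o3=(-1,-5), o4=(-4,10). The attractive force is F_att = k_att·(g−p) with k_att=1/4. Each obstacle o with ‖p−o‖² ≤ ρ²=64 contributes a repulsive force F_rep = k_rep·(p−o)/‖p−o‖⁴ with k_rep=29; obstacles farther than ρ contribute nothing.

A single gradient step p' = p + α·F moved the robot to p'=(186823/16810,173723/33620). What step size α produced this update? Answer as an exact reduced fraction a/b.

F_att = 1/4·(g−p) = 1/4·(-18,3) = (-4.5000,0.7500)
o1: d²=41 ≤ ρ²=64; F_rep = 29·(4,5)/41² = (0.0690,0.0863)
o2: d²=397 > ρ²=64 → inactive
o3: d²=269 > ρ²=64 → inactive
o4: d²=281 > ρ²=64 → inactive
F = F_att + ΣF_rep = (-4.4310,0.8363)
Δp = p'−p = (-0.8862,0.1673); α = Δx/Fx = (-14897/16810) / (-14897/3362) = 1/5
check: Δy/Fy = (5623/33620) / (5623/6724) = 1/5 ✓

α = 1/5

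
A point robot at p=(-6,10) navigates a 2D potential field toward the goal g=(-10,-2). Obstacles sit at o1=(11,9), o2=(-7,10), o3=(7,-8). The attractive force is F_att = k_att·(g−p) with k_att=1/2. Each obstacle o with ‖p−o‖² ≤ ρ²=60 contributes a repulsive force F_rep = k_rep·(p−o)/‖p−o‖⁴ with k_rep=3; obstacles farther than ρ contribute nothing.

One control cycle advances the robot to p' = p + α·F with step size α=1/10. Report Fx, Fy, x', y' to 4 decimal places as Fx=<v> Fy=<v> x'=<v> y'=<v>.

F_att = 1/2·(g−p) = 1/2·(-4,-12) = (-2.0000,-6.0000)
o1: d²=290 > ρ²=60 → inactive
o2: d²=1 ≤ ρ²=60; F_rep = 3·(1,0)/1² = (3.0000,0.0000)
o3: d²=493 > ρ²=60 → inactive
F = F_att + ΣF_rep = (1.0000,-6.0000)
p' = p + 1/10·F = (-5.9000,9.4000)

Fx=1.0000 Fy=-6.0000 x'=-5.9000 y'=9.4000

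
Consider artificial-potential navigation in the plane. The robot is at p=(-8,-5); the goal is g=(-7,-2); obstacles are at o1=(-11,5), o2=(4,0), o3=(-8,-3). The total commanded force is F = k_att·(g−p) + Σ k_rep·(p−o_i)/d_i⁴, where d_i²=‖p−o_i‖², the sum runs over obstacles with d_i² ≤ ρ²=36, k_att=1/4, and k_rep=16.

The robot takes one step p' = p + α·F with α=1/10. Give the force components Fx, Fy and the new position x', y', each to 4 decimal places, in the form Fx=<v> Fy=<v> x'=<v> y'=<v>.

Fx=0.2500 Fy=-1.2500 x'=-7.9750 y'=-5.1250

F_att = 1/4·(g−p) = 1/4·(1,3) = (0.2500,0.7500)
o1: d²=109 > ρ²=36 → inactive
o2: d²=169 > ρ²=36 → inactive
o3: d²=4 ≤ ρ²=36; F_rep = 16·(0,-2)/4² = (0.0000,-2.0000)
F = F_att + ΣF_rep = (0.2500,-1.2500)
p' = p + 1/10·F = (-7.9750,-5.1250)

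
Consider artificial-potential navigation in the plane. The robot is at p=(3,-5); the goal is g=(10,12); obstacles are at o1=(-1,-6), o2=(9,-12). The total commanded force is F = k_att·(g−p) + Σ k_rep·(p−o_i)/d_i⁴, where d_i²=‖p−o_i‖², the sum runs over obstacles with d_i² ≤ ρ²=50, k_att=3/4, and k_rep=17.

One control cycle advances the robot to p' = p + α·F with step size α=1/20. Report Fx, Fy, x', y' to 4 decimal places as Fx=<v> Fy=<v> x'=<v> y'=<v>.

Fx=5.4853 Fy=12.8088 x'=3.2743 y'=-4.3596

F_att = 3/4·(g−p) = 3/4·(7,17) = (5.2500,12.7500)
o1: d²=17 ≤ ρ²=50; F_rep = 17·(4,1)/17² = (0.2353,0.0588)
o2: d²=85 > ρ²=50 → inactive
F = F_att + ΣF_rep = (5.4853,12.8088)
p' = p + 1/20·F = (3.2743,-4.3596)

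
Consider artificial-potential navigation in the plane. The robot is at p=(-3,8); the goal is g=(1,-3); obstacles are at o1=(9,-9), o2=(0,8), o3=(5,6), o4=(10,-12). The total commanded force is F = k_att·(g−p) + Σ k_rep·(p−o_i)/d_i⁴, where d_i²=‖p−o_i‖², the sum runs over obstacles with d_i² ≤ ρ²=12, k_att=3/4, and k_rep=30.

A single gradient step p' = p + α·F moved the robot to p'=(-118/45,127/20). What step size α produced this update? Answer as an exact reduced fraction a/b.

α = 1/5

F_att = 3/4·(g−p) = 3/4·(4,-11) = (3.0000,-8.2500)
o1: d²=433 > ρ²=12 → inactive
o2: d²=9 ≤ ρ²=12; F_rep = 30·(-3,0)/9² = (-1.1111,0.0000)
o3: d²=68 > ρ²=12 → inactive
o4: d²=569 > ρ²=12 → inactive
F = F_att + ΣF_rep = (1.8889,-8.2500)
Δp = p'−p = (0.3778,-1.6500); α = Δx/Fx = (17/45) / (17/9) = 1/5
check: Δy/Fy = (-33/20) / (-33/4) = 1/5 ✓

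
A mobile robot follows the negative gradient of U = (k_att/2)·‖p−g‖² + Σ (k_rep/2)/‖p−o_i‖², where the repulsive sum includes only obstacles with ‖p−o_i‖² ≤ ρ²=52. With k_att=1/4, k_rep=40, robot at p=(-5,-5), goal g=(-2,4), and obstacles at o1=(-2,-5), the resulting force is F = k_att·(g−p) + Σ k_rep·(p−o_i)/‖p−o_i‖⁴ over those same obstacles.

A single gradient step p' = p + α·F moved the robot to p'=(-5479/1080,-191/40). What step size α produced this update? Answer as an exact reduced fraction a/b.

F_att = 1/4·(g−p) = 1/4·(3,9) = (0.7500,2.2500)
o1: d²=9 ≤ ρ²=52; F_rep = 40·(-3,0)/9² = (-1.4815,0.0000)
F = F_att + ΣF_rep = (-0.7315,2.2500)
Δp = p'−p = (-0.0731,0.2250); α = Δx/Fx = (-79/1080) / (-79/108) = 1/10
check: Δy/Fy = (9/40) / (9/4) = 1/10 ✓

α = 1/10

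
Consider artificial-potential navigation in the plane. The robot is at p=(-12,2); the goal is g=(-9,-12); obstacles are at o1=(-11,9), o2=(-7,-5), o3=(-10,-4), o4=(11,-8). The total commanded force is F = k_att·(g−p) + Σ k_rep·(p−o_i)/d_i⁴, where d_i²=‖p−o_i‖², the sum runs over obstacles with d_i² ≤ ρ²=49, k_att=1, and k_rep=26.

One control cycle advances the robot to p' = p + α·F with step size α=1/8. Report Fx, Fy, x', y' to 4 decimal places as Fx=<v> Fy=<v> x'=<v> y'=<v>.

Fx=2.9675 Fy=-13.9025 x'=-11.6291 y'=0.2622

F_att = 1·(g−p) = 1·(3,-14) = (3.0000,-14.0000)
o1: d²=50 > ρ²=49 → inactive
o2: d²=74 > ρ²=49 → inactive
o3: d²=40 ≤ ρ²=49; F_rep = 26·(-2,6)/40² = (-0.0325,0.0975)
o4: d²=629 > ρ²=49 → inactive
F = F_att + ΣF_rep = (2.9675,-13.9025)
p' = p + 1/8·F = (-11.6291,0.2622)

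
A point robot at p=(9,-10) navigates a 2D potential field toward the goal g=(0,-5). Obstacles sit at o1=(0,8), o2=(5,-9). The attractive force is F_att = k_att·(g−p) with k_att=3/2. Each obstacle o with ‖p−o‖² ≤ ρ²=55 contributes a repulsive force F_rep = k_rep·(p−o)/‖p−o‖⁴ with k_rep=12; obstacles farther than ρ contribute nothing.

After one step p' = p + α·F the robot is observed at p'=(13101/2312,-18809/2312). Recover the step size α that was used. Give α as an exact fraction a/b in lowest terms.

F_att = 3/2·(g−p) = 3/2·(-9,5) = (-13.5000,7.5000)
o1: d²=405 > ρ²=55 → inactive
o2: d²=17 ≤ ρ²=55; F_rep = 12·(4,-1)/17² = (0.1661,-0.0415)
F = F_att + ΣF_rep = (-13.3339,7.4585)
Δp = p'−p = (-3.3335,1.8646); α = Δx/Fx = (-7707/2312) / (-7707/578) = 1/4
check: Δy/Fy = (4311/2312) / (4311/578) = 1/4 ✓

α = 1/4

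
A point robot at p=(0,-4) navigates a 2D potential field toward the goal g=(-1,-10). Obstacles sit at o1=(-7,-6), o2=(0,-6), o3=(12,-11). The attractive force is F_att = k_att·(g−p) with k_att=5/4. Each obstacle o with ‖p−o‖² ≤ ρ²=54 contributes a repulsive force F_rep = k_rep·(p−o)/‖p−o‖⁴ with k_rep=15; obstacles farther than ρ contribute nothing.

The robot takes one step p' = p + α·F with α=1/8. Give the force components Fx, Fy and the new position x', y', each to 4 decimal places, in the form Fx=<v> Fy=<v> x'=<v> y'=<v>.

Fx=-1.2126 Fy=-5.6143 x'=-0.1516 y'=-4.7018

F_att = 5/4·(g−p) = 5/4·(-1,-6) = (-1.2500,-7.5000)
o1: d²=53 ≤ ρ²=54; F_rep = 15·(7,2)/53² = (0.0374,0.0107)
o2: d²=4 ≤ ρ²=54; F_rep = 15·(0,2)/4² = (0.0000,1.8750)
o3: d²=193 > ρ²=54 → inactive
F = F_att + ΣF_rep = (-1.2126,-5.6143)
p' = p + 1/8·F = (-0.1516,-4.7018)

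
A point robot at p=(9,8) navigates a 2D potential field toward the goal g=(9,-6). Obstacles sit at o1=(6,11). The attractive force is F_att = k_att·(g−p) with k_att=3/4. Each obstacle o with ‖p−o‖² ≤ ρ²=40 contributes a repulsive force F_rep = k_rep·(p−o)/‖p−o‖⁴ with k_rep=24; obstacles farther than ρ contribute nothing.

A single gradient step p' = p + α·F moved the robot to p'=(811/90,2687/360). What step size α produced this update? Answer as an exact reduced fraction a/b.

F_att = 3/4·(g−p) = 3/4·(0,-14) = (0.0000,-10.5000)
o1: d²=18 ≤ ρ²=40; F_rep = 24·(3,-3)/18² = (0.2222,-0.2222)
F = F_att + ΣF_rep = (0.2222,-10.7222)
Δp = p'−p = (0.0111,-0.5361); α = Δx/Fx = (1/90) / (2/9) = 1/20
check: Δy/Fy = (-193/360) / (-193/18) = 1/20 ✓

α = 1/20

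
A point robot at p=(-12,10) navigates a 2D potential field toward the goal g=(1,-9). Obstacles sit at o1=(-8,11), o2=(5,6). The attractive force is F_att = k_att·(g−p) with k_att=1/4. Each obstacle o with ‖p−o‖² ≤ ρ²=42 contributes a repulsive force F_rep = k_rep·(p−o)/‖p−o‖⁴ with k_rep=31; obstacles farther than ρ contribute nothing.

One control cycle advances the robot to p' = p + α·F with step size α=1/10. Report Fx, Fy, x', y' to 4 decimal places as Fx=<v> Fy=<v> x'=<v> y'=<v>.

Fx=2.8209 Fy=-4.8573 x'=-11.7179 y'=9.5143

F_att = 1/4·(g−p) = 1/4·(13,-19) = (3.2500,-4.7500)
o1: d²=17 ≤ ρ²=42; F_rep = 31·(-4,-1)/17² = (-0.4291,-0.1073)
o2: d²=305 > ρ²=42 → inactive
F = F_att + ΣF_rep = (2.8209,-4.8573)
p' = p + 1/10·F = (-11.7179,9.5143)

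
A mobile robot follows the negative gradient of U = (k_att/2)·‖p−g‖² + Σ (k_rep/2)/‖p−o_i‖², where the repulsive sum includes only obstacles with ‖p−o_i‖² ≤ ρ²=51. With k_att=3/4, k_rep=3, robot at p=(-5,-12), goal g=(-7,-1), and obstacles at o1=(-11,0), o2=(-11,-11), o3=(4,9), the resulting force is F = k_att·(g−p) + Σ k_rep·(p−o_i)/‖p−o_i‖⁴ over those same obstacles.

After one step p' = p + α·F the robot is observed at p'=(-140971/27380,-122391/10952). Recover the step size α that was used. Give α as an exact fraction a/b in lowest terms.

α = 1/10

F_att = 3/4·(g−p) = 3/4·(-2,11) = (-1.5000,8.2500)
o1: d²=180 > ρ²=51 → inactive
o2: d²=37 ≤ ρ²=51; F_rep = 3·(6,-1)/37² = (0.0131,-0.0022)
o3: d²=522 > ρ²=51 → inactive
F = F_att + ΣF_rep = (-1.4869,8.2478)
Δp = p'−p = (-0.1487,0.8248); α = Δx/Fx = (-4071/27380) / (-4071/2738) = 1/10
check: Δy/Fy = (9033/10952) / (45165/5476) = 1/10 ✓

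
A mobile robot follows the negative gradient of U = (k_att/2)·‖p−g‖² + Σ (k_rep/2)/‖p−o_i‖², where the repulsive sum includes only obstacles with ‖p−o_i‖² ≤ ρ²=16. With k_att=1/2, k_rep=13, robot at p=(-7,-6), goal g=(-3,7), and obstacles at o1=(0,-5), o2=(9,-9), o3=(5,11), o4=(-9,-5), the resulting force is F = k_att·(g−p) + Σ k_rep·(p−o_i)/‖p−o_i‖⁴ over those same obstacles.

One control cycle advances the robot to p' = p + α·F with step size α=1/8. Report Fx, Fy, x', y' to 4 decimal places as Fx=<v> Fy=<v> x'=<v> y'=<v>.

Fx=3.0400 Fy=5.9800 x'=-6.6200 y'=-5.2525

F_att = 1/2·(g−p) = 1/2·(4,13) = (2.0000,6.5000)
o1: d²=50 > ρ²=16 → inactive
o2: d²=265 > ρ²=16 → inactive
o3: d²=433 > ρ²=16 → inactive
o4: d²=5 ≤ ρ²=16; F_rep = 13·(2,-1)/5² = (1.0400,-0.5200)
F = F_att + ΣF_rep = (3.0400,5.9800)
p' = p + 1/8·F = (-6.6200,-5.2525)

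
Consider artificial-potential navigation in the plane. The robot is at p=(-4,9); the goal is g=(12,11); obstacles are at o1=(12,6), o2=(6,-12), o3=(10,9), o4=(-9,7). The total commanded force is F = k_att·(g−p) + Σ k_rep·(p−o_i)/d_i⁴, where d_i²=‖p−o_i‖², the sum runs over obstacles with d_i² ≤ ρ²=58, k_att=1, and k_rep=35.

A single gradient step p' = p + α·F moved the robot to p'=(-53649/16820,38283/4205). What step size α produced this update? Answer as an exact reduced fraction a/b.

F_att = 1·(g−p) = 1·(16,2) = (16.0000,2.0000)
o1: d²=265 > ρ²=58 → inactive
o2: d²=541 > ρ²=58 → inactive
o3: d²=196 > ρ²=58 → inactive
o4: d²=29 ≤ ρ²=58; F_rep = 35·(5,2)/29² = (0.2081,0.0832)
F = F_att + ΣF_rep = (16.2081,2.0832)
Δp = p'−p = (0.8104,0.1042); α = Δx/Fx = (13631/16820) / (13631/841) = 1/20
check: Δy/Fy = (438/4205) / (1752/841) = 1/20 ✓

α = 1/20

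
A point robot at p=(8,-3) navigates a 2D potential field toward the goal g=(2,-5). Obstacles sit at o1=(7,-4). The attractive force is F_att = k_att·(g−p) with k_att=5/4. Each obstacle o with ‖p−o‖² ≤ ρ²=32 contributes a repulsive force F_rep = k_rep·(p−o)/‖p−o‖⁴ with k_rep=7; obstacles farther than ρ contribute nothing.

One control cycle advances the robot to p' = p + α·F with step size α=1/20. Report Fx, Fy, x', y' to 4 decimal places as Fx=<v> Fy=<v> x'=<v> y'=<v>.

F_att = 5/4·(g−p) = 5/4·(-6,-2) = (-7.5000,-2.5000)
o1: d²=2 ≤ ρ²=32; F_rep = 7·(1,1)/2² = (1.7500,1.7500)
F = F_att + ΣF_rep = (-5.7500,-0.7500)
p' = p + 1/20·F = (7.7125,-3.0375)

Fx=-5.7500 Fy=-0.7500 x'=7.7125 y'=-3.0375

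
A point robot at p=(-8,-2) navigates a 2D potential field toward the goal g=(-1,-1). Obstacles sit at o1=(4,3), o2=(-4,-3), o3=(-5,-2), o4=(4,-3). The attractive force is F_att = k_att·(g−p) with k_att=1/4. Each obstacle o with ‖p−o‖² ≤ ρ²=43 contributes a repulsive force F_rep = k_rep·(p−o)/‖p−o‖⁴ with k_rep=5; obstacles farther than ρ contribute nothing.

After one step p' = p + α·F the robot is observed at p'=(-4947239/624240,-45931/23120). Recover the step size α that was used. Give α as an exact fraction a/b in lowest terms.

α = 1/20

F_att = 1/4·(g−p) = 1/4·(7,1) = (1.7500,0.2500)
o1: d²=169 > ρ²=43 → inactive
o2: d²=17 ≤ ρ²=43; F_rep = 5·(-4,1)/17² = (-0.0692,0.0173)
o3: d²=9 ≤ ρ²=43; F_rep = 5·(-3,0)/9² = (-0.1852,0.0000)
o4: d²=145 > ρ²=43 → inactive
F = F_att + ΣF_rep = (1.4956,0.2673)
Δp = p'−p = (0.0748,0.0134); α = Δx/Fx = (46681/624240) / (46681/31212) = 1/20
check: Δy/Fy = (309/23120) / (309/1156) = 1/20 ✓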